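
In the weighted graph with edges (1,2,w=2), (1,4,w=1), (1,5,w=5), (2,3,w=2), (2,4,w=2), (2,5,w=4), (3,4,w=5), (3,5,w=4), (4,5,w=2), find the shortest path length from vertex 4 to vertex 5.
2 (path: 4 -> 5; weights 2 = 2)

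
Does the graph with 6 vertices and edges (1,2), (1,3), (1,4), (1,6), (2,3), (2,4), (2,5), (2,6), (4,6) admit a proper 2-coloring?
No (odd cycle of length 3: 4 -> 1 -> 2 -> 4)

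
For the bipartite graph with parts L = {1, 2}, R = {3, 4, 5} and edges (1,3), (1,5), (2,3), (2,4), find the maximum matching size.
2 (matching: (1,5), (2,4); upper bound min(|L|,|R|) = min(2,3) = 2)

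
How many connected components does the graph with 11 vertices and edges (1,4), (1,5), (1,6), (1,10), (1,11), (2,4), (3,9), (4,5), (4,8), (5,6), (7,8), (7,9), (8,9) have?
1 (components: {1, 2, 3, 4, 5, 6, 7, 8, 9, 10, 11})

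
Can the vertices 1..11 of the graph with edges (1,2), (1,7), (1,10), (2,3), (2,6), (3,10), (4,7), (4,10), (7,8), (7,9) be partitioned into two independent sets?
Yes. Partition: {1, 3, 4, 5, 6, 8, 9, 11}, {2, 7, 10}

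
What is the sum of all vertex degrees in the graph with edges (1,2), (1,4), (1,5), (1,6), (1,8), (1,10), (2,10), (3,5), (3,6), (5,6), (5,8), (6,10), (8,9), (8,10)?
28 (handshake: sum of degrees = 2|E| = 2 x 14 = 28)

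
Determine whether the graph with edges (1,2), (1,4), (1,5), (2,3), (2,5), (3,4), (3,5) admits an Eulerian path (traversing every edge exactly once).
No (4 vertices have odd degree: {1, 2, 3, 5}; Eulerian path requires 0 or 2)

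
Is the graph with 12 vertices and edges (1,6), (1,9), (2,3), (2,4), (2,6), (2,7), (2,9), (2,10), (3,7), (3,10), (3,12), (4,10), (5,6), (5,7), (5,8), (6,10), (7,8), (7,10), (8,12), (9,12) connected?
No, it has 2 components: {1, 2, 3, 4, 5, 6, 7, 8, 9, 10, 12}, {11}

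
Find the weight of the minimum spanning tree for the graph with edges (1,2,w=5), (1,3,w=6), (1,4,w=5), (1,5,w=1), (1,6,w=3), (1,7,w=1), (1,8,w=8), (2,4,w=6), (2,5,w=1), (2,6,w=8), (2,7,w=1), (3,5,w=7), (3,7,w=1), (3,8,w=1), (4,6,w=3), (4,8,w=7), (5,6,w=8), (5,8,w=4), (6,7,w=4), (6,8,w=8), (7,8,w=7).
11 (MST edges: (1,5,w=1), (1,6,w=3), (1,7,w=1), (2,5,w=1), (3,7,w=1), (3,8,w=1), (4,6,w=3); sum of weights 1 + 3 + 1 + 1 + 1 + 1 + 3 = 11)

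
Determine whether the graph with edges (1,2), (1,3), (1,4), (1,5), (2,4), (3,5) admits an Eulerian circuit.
Yes (the graph is connected and all 5 vertices have even degree)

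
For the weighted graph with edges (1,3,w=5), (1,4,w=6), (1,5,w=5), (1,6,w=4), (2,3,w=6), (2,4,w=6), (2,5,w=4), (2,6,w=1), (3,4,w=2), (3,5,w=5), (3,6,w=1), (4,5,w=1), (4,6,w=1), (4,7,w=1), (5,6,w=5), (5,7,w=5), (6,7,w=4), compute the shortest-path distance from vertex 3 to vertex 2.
2 (path: 3 -> 6 -> 2; weights 1 + 1 = 2)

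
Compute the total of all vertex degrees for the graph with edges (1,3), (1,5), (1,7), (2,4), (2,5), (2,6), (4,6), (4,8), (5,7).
18 (handshake: sum of degrees = 2|E| = 2 x 9 = 18)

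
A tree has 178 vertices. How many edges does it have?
177 (A tree on V vertices has V - 1 edges, so 178 - 1 = 177)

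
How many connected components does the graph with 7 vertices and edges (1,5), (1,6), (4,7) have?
4 (components: {1, 5, 6}, {2}, {3}, {4, 7})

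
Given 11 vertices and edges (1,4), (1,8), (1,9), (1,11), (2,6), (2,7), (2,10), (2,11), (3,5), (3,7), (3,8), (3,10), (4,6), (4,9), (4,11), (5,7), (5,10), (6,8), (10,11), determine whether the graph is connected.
Yes (BFS from 1 visits [1, 4, 8, 9, 11, 6, 3, 2, 10, 5, 7] — all 11 vertices reached)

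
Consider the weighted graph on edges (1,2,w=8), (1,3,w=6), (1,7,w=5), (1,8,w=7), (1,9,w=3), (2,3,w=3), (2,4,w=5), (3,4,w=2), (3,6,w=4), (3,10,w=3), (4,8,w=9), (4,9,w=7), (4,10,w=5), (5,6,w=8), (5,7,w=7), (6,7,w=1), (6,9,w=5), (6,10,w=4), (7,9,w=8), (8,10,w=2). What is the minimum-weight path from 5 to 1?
12 (path: 5 -> 7 -> 1; weights 7 + 5 = 12)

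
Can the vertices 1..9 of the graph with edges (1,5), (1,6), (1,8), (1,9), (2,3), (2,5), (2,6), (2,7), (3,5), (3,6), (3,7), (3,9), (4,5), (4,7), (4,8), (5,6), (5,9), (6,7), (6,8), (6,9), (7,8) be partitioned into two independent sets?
No (odd cycle of length 3: 8 -> 1 -> 6 -> 8)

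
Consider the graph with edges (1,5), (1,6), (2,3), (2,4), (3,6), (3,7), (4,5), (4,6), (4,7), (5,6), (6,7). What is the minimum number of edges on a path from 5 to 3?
2 (path: 5 -> 6 -> 3, 2 edges)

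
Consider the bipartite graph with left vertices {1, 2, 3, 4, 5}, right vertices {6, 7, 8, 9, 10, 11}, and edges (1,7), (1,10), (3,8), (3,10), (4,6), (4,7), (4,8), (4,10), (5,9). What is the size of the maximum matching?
4 (matching: (1,10), (3,8), (4,7), (5,9); upper bound min(|L|,|R|) = min(5,6) = 5)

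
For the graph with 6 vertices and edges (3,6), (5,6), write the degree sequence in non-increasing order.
[2, 1, 1, 0, 0, 0] (degrees: deg(1)=0, deg(2)=0, deg(3)=1, deg(4)=0, deg(5)=1, deg(6)=2)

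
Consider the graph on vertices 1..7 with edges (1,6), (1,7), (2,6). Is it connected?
No, it has 4 components: {1, 2, 6, 7}, {3}, {4}, {5}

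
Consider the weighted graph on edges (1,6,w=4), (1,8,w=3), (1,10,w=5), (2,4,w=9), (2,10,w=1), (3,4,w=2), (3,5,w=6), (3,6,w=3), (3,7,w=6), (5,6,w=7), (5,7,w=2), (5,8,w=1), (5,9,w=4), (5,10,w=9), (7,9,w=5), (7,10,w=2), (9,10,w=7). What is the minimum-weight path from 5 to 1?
4 (path: 5 -> 8 -> 1; weights 1 + 3 = 4)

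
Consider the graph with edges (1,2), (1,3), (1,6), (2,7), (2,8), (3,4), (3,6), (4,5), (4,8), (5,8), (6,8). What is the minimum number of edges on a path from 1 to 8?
2 (path: 1 -> 2 -> 8, 2 edges)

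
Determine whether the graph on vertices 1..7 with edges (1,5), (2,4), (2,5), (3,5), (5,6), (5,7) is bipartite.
Yes. Partition: {1, 2, 3, 6, 7}, {4, 5}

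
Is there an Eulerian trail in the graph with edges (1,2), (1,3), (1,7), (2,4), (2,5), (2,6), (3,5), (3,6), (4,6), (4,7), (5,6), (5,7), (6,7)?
No (4 vertices have odd degree: {1, 3, 4, 6}; Eulerian path requires 0 or 2)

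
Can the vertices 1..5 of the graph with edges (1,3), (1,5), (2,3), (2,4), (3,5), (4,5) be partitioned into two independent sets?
No (odd cycle of length 3: 5 -> 1 -> 3 -> 5)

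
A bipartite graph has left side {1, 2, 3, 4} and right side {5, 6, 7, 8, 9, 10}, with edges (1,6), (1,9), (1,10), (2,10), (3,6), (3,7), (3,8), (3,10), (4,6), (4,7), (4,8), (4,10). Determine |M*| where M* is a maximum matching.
4 (matching: (1,9), (2,10), (3,8), (4,7); upper bound min(|L|,|R|) = min(4,6) = 4)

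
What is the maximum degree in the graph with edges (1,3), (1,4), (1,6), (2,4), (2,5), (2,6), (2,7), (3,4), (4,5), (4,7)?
5 (attained at vertex 4)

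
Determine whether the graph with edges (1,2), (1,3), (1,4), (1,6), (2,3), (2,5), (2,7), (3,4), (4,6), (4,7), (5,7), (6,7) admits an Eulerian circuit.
No (2 vertices have odd degree: {3, 6}; Eulerian circuit requires 0)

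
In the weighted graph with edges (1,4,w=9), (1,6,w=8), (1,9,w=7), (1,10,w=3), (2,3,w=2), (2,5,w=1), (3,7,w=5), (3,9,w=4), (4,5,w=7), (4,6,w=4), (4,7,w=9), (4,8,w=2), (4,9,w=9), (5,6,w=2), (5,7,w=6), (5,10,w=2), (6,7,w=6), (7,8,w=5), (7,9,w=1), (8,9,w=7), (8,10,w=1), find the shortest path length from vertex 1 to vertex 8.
4 (path: 1 -> 10 -> 8; weights 3 + 1 = 4)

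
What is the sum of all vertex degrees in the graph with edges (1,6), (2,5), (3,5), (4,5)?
8 (handshake: sum of degrees = 2|E| = 2 x 4 = 8)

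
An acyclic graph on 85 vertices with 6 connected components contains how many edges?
79 (Each of the 6 component trees on V_i vertices has V_i - 1 edges; summing gives V - C = 85 - 6 = 79)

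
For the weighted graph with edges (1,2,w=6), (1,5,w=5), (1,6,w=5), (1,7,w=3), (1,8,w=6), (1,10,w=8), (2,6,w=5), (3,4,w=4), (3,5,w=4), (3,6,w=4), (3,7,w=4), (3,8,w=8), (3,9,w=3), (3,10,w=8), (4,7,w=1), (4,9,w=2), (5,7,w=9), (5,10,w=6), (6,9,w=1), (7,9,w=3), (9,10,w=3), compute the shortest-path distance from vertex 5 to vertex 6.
8 (path: 5 -> 3 -> 6; weights 4 + 4 = 8)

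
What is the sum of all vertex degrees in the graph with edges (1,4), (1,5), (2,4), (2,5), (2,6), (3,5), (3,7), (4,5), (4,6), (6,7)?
20 (handshake: sum of degrees = 2|E| = 2 x 10 = 20)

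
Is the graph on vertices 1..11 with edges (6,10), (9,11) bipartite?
Yes. Partition: {1, 2, 3, 4, 5, 7, 8, 9, 10}, {6, 11}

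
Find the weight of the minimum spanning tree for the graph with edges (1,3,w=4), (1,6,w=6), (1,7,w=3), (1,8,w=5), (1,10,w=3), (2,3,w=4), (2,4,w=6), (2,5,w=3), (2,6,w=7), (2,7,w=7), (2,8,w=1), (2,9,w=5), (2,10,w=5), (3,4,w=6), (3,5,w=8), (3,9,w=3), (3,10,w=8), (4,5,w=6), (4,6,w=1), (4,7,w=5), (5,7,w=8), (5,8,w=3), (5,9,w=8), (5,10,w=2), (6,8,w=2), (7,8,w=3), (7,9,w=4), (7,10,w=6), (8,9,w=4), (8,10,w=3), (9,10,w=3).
21 (MST edges: (1,7,w=3), (1,10,w=3), (2,5,w=3), (2,8,w=1), (3,9,w=3), (4,6,w=1), (5,10,w=2), (6,8,w=2), (9,10,w=3); sum of weights 3 + 3 + 3 + 1 + 3 + 1 + 2 + 2 + 3 = 21)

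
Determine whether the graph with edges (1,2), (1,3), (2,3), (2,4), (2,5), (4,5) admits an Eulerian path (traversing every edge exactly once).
Yes — and in fact it has an Eulerian circuit (the graph is connected and all 5 vertices have even degree)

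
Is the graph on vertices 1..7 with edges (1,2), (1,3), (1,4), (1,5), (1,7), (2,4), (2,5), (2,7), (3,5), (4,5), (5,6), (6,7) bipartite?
No (odd cycle of length 3: 3 -> 1 -> 5 -> 3)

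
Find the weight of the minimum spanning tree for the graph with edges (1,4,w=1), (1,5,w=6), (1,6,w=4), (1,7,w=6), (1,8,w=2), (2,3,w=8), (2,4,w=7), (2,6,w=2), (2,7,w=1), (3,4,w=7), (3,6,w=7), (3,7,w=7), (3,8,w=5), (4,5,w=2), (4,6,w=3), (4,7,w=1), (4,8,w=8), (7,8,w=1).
13 (MST edges: (1,4,w=1), (2,6,w=2), (2,7,w=1), (3,8,w=5), (4,5,w=2), (4,7,w=1), (7,8,w=1); sum of weights 1 + 2 + 1 + 5 + 2 + 1 + 1 = 13)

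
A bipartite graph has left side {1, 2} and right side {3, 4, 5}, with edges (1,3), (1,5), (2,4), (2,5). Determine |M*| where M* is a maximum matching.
2 (matching: (1,5), (2,4); upper bound min(|L|,|R|) = min(2,3) = 2)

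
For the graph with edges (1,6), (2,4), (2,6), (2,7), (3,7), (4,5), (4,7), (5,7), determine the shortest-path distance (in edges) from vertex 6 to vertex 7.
2 (path: 6 -> 2 -> 7, 2 edges)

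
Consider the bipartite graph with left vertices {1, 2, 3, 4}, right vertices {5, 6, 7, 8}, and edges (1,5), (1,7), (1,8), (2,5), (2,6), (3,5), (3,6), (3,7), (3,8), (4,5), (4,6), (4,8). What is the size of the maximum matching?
4 (matching: (1,8), (2,6), (3,7), (4,5); upper bound min(|L|,|R|) = min(4,4) = 4)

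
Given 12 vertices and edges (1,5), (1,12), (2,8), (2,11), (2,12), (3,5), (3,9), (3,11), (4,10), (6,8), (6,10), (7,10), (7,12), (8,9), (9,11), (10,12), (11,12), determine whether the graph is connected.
Yes (BFS from 1 visits [1, 5, 12, 3, 2, 7, 10, 11, 9, 8, 4, 6] — all 12 vertices reached)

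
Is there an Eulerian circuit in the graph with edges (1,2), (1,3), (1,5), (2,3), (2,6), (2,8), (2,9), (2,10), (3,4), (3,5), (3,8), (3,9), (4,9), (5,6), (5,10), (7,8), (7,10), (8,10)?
No (2 vertices have odd degree: {1, 9}; Eulerian circuit requires 0)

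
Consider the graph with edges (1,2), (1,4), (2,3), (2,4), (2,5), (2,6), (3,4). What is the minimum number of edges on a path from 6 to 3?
2 (path: 6 -> 2 -> 3, 2 edges)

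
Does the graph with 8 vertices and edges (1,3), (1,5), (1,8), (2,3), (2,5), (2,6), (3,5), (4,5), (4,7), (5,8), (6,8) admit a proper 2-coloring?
No (odd cycle of length 3: 8 -> 1 -> 5 -> 8)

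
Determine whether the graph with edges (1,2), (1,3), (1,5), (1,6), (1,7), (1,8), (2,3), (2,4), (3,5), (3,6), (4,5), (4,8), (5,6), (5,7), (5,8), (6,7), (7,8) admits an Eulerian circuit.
No (2 vertices have odd degree: {2, 4}; Eulerian circuit requires 0)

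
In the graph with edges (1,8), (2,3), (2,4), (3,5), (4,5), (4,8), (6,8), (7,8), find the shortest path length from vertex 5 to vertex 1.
3 (path: 5 -> 4 -> 8 -> 1, 3 edges)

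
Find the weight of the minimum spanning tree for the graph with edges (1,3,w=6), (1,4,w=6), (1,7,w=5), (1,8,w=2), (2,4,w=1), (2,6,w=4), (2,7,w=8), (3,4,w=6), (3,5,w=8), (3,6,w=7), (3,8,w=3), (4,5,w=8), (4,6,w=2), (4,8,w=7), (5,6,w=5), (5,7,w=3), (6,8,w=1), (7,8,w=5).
17 (MST edges: (1,7,w=5), (1,8,w=2), (2,4,w=1), (3,8,w=3), (4,6,w=2), (5,7,w=3), (6,8,w=1); sum of weights 5 + 2 + 1 + 3 + 2 + 3 + 1 = 17)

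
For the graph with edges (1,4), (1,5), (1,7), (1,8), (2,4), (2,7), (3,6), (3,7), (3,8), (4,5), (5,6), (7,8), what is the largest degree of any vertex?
4 (attained at vertices 1, 7)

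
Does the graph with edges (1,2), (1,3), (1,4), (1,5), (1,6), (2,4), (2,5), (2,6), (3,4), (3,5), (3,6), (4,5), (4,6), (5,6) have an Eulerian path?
No (4 vertices have odd degree: {1, 4, 5, 6}; Eulerian path requires 0 or 2)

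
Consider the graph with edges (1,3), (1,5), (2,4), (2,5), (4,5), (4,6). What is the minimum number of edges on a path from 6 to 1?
3 (path: 6 -> 4 -> 5 -> 1, 3 edges)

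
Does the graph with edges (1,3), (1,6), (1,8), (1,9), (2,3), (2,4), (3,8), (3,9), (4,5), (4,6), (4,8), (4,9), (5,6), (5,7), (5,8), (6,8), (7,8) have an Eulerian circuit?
No (2 vertices have odd degree: {4, 9}; Eulerian circuit requires 0)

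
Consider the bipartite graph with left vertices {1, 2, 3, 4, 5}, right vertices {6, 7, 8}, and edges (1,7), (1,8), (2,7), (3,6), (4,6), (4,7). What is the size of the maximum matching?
3 (matching: (1,8), (2,7), (3,6); upper bound min(|L|,|R|) = min(5,3) = 3)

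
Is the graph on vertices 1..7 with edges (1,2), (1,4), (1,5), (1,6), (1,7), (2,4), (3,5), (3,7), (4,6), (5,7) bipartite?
No (odd cycle of length 3: 7 -> 1 -> 5 -> 7)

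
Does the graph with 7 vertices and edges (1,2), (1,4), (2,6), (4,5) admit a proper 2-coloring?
Yes. Partition: {1, 3, 5, 6, 7}, {2, 4}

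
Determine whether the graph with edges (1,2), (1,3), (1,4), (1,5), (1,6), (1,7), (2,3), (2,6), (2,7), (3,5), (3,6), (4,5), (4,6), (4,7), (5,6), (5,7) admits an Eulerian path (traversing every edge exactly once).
Yes (the graph is connected and exactly 2 vertices have odd degree: {5, 6}; any Eulerian path must start and end at those)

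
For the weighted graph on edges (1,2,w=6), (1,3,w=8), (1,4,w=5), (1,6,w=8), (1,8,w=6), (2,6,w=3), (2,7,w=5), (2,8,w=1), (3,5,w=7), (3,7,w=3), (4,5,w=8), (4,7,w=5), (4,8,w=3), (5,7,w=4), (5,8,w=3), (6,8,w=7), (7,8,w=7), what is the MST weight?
22 (MST edges: (1,4,w=5), (2,6,w=3), (2,8,w=1), (3,7,w=3), (4,8,w=3), (5,7,w=4), (5,8,w=3); sum of weights 5 + 3 + 1 + 3 + 3 + 4 + 3 = 22)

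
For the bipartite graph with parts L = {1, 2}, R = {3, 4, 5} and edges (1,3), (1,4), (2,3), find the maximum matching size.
2 (matching: (1,4), (2,3); upper bound min(|L|,|R|) = min(2,3) = 2)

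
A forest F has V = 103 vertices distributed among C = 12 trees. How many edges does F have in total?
91 (Each of the 12 component trees on V_i vertices has V_i - 1 edges; summing gives V - C = 103 - 12 = 91)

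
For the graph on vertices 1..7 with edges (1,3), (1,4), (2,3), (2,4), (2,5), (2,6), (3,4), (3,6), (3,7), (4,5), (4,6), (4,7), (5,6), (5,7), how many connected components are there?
1 (components: {1, 2, 3, 4, 5, 6, 7})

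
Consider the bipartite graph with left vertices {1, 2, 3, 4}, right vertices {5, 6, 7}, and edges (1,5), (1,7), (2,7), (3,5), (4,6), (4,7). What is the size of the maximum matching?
3 (matching: (1,7), (3,5), (4,6); upper bound min(|L|,|R|) = min(4,3) = 3)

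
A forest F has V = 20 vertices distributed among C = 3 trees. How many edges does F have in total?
17 (Each of the 3 component trees on V_i vertices has V_i - 1 edges; summing gives V - C = 20 - 3 = 17)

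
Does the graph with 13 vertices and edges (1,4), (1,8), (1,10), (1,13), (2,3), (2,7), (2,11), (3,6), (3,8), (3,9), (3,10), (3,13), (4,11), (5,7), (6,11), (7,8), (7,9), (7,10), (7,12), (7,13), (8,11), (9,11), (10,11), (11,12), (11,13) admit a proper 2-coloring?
Yes. Partition: {1, 3, 7, 11}, {2, 4, 5, 6, 8, 9, 10, 12, 13}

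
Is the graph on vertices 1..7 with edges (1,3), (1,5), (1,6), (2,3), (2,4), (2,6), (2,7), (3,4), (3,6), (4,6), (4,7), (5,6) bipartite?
No (odd cycle of length 3: 6 -> 1 -> 5 -> 6)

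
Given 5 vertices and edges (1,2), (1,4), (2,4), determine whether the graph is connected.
No, it has 3 components: {1, 2, 4}, {3}, {5}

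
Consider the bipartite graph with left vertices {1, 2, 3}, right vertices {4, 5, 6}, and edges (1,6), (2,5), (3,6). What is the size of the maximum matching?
2 (matching: (1,6), (2,5); upper bound min(|L|,|R|) = min(3,3) = 3)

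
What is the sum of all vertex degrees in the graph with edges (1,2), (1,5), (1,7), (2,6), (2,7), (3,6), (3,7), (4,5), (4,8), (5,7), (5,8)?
22 (handshake: sum of degrees = 2|E| = 2 x 11 = 22)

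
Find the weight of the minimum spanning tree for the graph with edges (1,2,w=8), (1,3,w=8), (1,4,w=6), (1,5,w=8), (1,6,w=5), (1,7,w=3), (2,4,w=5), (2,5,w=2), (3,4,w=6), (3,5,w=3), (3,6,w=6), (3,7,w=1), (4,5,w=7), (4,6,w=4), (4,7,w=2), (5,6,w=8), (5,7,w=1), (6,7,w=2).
11 (MST edges: (1,7,w=3), (2,5,w=2), (3,7,w=1), (4,7,w=2), (5,7,w=1), (6,7,w=2); sum of weights 3 + 2 + 1 + 2 + 1 + 2 = 11)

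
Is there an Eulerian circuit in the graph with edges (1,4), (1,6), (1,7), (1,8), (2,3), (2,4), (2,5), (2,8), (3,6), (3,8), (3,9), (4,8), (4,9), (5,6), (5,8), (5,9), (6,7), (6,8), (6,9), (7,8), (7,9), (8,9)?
Yes (the graph is connected and all 9 vertices have even degree)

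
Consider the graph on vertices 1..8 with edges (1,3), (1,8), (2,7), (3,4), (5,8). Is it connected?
No, it has 3 components: {1, 3, 4, 5, 8}, {2, 7}, {6}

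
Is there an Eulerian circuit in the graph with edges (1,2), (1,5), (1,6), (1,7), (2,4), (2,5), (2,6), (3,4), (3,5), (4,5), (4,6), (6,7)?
Yes (the graph is connected and all 7 vertices have even degree)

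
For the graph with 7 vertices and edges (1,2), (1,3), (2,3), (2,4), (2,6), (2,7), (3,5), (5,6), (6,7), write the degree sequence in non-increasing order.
[5, 3, 3, 2, 2, 2, 1] (degrees: deg(1)=2, deg(2)=5, deg(3)=3, deg(4)=1, deg(5)=2, deg(6)=3, deg(7)=2)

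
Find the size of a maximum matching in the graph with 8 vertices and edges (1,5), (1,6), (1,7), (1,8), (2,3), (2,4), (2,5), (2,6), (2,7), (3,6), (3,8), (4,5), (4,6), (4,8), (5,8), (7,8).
4 (matching: (1,7), (2,5), (3,6), (4,8); upper bound floor(n/2) = floor(8/2) = 4)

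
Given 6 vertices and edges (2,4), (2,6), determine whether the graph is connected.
No, it has 4 components: {1}, {2, 4, 6}, {3}, {5}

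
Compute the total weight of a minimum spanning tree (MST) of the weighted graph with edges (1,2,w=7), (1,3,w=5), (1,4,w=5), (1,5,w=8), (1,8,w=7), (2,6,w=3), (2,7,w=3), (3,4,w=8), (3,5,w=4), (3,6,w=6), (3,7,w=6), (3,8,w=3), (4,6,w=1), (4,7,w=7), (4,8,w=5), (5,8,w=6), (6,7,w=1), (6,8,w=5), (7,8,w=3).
20 (MST edges: (1,4,w=5), (2,7,w=3), (3,5,w=4), (3,8,w=3), (4,6,w=1), (6,7,w=1), (7,8,w=3); sum of weights 5 + 3 + 4 + 3 + 1 + 1 + 3 = 20)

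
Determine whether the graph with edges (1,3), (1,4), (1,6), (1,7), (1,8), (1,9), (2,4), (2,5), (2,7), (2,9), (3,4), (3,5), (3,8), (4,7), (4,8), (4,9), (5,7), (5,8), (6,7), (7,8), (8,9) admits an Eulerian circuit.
Yes (the graph is connected and all 9 vertices have even degree)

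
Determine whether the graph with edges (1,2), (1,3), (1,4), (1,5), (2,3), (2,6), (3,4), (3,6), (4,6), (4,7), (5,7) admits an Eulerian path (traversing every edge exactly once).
Yes (the graph is connected and exactly 2 vertices have odd degree: {2, 6}; any Eulerian path must start and end at those)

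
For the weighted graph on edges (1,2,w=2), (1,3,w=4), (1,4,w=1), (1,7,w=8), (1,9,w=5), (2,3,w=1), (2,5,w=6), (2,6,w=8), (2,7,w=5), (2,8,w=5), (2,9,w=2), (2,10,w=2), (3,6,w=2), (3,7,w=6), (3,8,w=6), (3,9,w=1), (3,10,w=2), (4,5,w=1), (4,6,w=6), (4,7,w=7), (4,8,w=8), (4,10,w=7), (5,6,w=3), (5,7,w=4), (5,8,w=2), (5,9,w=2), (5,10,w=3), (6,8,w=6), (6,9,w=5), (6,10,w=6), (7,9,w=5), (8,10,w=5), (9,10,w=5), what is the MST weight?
16 (MST edges: (1,2,w=2), (1,4,w=1), (2,3,w=1), (2,10,w=2), (3,6,w=2), (3,9,w=1), (4,5,w=1), (5,7,w=4), (5,8,w=2); sum of weights 2 + 1 + 1 + 2 + 2 + 1 + 1 + 4 + 2 = 16)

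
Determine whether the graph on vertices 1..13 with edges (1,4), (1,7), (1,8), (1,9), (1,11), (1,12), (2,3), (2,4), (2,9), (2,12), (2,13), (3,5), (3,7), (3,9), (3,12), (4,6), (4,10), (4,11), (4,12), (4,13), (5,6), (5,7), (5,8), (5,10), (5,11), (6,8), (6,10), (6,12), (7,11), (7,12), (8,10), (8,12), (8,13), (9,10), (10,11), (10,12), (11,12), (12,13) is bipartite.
No (odd cycle of length 3: 4 -> 1 -> 12 -> 4)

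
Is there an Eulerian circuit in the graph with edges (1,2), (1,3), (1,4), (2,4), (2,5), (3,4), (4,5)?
No (2 vertices have odd degree: {1, 2}; Eulerian circuit requires 0)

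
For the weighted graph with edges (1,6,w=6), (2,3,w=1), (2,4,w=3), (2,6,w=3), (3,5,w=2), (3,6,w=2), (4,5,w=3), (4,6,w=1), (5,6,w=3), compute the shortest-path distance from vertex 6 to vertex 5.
3 (path: 6 -> 5; weights 3 = 3)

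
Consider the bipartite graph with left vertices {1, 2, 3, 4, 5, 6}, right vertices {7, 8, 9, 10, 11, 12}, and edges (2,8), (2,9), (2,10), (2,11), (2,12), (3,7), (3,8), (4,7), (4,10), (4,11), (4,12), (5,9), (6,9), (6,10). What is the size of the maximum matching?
5 (matching: (2,12), (3,8), (4,11), (5,9), (6,10); upper bound min(|L|,|R|) = min(6,6) = 6)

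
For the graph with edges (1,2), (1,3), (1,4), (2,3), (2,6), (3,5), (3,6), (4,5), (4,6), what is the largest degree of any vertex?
4 (attained at vertex 3)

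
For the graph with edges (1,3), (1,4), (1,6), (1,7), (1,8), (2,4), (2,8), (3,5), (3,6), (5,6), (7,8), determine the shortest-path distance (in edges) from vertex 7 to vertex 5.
3 (path: 7 -> 1 -> 3 -> 5, 3 edges)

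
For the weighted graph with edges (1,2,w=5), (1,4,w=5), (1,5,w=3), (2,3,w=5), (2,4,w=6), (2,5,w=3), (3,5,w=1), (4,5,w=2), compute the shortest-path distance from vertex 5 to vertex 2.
3 (path: 5 -> 2; weights 3 = 3)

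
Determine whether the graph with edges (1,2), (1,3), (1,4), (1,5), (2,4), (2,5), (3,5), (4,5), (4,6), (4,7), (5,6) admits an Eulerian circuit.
No (4 vertices have odd degree: {2, 4, 5, 7}; Eulerian circuit requires 0)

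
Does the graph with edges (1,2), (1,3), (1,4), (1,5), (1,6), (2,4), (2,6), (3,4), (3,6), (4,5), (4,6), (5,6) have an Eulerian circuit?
No (6 vertices have odd degree: {1, 2, 3, 4, 5, 6}; Eulerian circuit requires 0)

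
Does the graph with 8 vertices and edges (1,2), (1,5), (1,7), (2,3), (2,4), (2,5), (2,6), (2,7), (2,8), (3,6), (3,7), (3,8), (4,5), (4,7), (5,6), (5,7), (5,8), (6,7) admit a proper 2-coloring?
No (odd cycle of length 3: 5 -> 1 -> 2 -> 5)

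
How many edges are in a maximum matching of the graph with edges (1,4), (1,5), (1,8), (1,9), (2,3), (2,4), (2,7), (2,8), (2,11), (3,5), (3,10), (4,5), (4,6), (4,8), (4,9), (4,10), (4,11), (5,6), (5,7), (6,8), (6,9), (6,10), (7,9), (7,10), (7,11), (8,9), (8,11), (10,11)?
5 (matching: (1,8), (2,7), (3,10), (4,11), (6,9); upper bound floor(n/2) = floor(11/2) = 5)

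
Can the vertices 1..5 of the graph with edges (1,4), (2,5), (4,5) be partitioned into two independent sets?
Yes. Partition: {1, 3, 5}, {2, 4}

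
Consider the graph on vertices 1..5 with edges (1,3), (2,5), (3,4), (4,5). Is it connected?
Yes (BFS from 1 visits [1, 3, 4, 5, 2] — all 5 vertices reached)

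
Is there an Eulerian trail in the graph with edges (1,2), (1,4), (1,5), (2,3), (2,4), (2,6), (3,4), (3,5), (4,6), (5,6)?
No (4 vertices have odd degree: {1, 3, 5, 6}; Eulerian path requires 0 or 2)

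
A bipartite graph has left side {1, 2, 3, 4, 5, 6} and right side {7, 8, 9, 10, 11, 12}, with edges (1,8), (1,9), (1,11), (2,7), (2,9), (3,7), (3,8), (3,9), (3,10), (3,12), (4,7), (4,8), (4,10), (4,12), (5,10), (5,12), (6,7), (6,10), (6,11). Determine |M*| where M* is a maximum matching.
6 (matching: (1,11), (2,9), (3,12), (4,8), (5,10), (6,7); upper bound min(|L|,|R|) = min(6,6) = 6)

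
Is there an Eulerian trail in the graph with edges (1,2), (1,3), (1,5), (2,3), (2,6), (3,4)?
No (6 vertices have odd degree: {1, 2, 3, 4, 5, 6}; Eulerian path requires 0 or 2)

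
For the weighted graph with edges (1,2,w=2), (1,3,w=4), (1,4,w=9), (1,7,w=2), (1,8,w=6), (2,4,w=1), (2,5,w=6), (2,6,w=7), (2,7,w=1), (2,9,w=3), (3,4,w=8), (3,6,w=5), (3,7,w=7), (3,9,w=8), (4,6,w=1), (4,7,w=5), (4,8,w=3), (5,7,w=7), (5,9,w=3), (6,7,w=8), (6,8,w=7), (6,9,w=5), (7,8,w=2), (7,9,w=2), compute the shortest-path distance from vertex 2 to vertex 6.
2 (path: 2 -> 4 -> 6; weights 1 + 1 = 2)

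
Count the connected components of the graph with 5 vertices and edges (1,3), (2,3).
3 (components: {1, 2, 3}, {4}, {5})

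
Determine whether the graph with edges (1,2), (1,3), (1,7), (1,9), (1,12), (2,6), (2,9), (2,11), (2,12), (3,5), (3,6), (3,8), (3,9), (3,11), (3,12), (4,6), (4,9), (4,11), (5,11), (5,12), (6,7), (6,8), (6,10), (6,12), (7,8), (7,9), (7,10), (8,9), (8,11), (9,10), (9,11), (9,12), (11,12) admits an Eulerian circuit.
No (12 vertices have odd degree: {1, 2, 3, 4, 5, 6, 7, 8, 9, 10, 11, 12}; Eulerian circuit requires 0)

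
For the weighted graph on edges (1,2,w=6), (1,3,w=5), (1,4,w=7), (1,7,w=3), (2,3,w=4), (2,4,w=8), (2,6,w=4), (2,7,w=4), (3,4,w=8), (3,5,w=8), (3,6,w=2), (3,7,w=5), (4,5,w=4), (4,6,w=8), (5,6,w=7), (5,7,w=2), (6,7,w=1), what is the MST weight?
16 (MST edges: (1,7,w=3), (2,6,w=4), (3,6,w=2), (4,5,w=4), (5,7,w=2), (6,7,w=1); sum of weights 3 + 4 + 2 + 4 + 2 + 1 = 16)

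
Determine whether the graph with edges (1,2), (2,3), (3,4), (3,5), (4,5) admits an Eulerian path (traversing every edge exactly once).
Yes (the graph is connected and exactly 2 vertices have odd degree: {1, 3}; any Eulerian path must start and end at those)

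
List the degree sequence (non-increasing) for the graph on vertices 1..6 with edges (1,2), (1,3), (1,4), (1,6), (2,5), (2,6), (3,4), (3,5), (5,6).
[4, 3, 3, 3, 3, 2] (degrees: deg(1)=4, deg(2)=3, deg(3)=3, deg(4)=2, deg(5)=3, deg(6)=3)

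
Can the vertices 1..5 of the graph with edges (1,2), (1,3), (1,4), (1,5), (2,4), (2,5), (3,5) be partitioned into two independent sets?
No (odd cycle of length 3: 4 -> 1 -> 2 -> 4)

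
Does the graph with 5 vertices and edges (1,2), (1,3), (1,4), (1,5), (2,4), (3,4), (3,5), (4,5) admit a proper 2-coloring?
No (odd cycle of length 3: 4 -> 1 -> 3 -> 4)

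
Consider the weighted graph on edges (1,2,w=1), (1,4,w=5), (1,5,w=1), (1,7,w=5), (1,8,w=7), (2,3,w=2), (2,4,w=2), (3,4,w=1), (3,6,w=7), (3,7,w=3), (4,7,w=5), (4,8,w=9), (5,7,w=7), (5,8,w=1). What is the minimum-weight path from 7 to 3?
3 (path: 7 -> 3; weights 3 = 3)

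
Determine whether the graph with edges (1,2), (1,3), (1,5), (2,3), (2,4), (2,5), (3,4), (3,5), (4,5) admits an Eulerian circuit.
No (2 vertices have odd degree: {1, 4}; Eulerian circuit requires 0)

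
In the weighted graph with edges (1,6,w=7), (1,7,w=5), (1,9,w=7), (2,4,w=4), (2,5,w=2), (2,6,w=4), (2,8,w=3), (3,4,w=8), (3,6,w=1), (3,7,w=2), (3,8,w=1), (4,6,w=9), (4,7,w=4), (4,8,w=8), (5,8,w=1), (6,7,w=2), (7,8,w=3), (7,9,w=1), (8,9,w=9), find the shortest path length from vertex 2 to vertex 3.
4 (path: 2 -> 8 -> 3; weights 3 + 1 = 4)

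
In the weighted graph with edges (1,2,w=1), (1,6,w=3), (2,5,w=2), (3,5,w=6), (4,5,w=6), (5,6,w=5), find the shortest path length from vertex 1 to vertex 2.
1 (path: 1 -> 2; weights 1 = 1)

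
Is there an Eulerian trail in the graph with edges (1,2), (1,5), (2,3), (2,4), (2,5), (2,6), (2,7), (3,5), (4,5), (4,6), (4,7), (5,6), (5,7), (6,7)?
Yes — and in fact it has an Eulerian circuit (the graph is connected and all 7 vertices have even degree)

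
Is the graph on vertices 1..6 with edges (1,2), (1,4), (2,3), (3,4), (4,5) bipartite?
Yes. Partition: {1, 3, 5, 6}, {2, 4}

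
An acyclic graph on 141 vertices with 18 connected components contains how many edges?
123 (Each of the 18 component trees on V_i vertices has V_i - 1 edges; summing gives V - C = 141 - 18 = 123)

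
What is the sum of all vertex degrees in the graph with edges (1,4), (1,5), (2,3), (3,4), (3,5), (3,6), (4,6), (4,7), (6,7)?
18 (handshake: sum of degrees = 2|E| = 2 x 9 = 18)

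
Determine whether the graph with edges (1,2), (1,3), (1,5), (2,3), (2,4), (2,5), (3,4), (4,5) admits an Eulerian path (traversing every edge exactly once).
No (4 vertices have odd degree: {1, 3, 4, 5}; Eulerian path requires 0 or 2)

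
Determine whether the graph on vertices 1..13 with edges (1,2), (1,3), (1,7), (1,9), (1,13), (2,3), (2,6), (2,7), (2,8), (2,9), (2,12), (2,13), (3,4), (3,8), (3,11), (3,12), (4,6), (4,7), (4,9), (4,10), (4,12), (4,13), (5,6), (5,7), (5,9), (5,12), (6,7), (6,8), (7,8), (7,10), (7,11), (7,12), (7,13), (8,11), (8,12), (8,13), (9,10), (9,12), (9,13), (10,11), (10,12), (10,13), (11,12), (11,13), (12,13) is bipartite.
No (odd cycle of length 3: 13 -> 1 -> 9 -> 13)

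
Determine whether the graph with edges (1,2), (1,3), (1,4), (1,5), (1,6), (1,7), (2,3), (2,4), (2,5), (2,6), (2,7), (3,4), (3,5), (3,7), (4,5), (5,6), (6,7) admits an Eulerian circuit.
No (2 vertices have odd degree: {3, 5}; Eulerian circuit requires 0)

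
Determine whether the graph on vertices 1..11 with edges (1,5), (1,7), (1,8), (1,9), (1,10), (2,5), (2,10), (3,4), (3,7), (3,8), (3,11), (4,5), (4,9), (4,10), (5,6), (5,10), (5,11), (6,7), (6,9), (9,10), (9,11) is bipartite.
No (odd cycle of length 3: 5 -> 1 -> 10 -> 5)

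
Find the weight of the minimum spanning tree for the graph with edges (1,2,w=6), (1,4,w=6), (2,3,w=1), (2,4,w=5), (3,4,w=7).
12 (MST edges: (1,4,w=6), (2,3,w=1), (2,4,w=5); sum of weights 6 + 1 + 5 = 12)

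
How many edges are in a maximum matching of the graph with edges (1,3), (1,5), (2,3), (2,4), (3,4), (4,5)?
2 (matching: (1,3), (4,5); upper bound floor(n/2) = floor(5/2) = 2)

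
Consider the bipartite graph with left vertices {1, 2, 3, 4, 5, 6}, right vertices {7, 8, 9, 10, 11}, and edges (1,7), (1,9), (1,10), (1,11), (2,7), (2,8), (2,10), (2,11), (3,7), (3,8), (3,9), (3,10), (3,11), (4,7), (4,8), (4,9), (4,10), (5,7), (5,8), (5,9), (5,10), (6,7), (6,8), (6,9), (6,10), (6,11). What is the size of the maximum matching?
5 (matching: (1,11), (2,10), (3,9), (4,8), (5,7); upper bound min(|L|,|R|) = min(6,5) = 5)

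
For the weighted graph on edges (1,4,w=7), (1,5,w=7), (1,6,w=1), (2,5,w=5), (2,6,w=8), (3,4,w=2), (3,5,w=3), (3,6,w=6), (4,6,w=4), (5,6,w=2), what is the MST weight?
13 (MST edges: (1,6,w=1), (2,5,w=5), (3,4,w=2), (3,5,w=3), (5,6,w=2); sum of weights 1 + 5 + 2 + 3 + 2 = 13)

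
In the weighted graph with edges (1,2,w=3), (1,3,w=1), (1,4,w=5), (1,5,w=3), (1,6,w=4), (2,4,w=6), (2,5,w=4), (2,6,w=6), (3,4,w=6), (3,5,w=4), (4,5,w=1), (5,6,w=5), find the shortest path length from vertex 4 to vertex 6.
6 (path: 4 -> 5 -> 6; weights 1 + 5 = 6)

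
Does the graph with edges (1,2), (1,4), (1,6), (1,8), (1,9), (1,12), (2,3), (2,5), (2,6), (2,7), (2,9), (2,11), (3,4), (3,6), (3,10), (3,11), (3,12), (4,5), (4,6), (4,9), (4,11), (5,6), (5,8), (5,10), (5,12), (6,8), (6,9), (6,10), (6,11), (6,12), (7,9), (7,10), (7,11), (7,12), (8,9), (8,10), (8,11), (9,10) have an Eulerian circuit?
No (4 vertices have odd degree: {2, 7, 9, 12}; Eulerian circuit requires 0)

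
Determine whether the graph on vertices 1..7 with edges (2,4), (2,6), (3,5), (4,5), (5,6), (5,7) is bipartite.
Yes. Partition: {1, 2, 5}, {3, 4, 6, 7}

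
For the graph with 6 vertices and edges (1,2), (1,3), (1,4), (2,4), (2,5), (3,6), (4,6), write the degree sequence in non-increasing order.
[3, 3, 3, 2, 2, 1] (degrees: deg(1)=3, deg(2)=3, deg(3)=2, deg(4)=3, deg(5)=1, deg(6)=2)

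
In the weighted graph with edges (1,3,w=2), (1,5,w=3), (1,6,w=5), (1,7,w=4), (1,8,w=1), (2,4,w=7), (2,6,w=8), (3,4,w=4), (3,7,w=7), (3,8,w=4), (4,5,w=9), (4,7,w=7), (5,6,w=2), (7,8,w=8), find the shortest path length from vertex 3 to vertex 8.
3 (path: 3 -> 1 -> 8; weights 2 + 1 = 3)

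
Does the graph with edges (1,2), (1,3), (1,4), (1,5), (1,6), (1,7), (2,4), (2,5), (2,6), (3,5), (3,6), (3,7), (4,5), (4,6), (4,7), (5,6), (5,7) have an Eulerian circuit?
No (2 vertices have odd degree: {4, 6}; Eulerian circuit requires 0)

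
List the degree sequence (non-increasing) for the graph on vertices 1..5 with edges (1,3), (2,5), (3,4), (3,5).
[3, 2, 1, 1, 1] (degrees: deg(1)=1, deg(2)=1, deg(3)=3, deg(4)=1, deg(5)=2)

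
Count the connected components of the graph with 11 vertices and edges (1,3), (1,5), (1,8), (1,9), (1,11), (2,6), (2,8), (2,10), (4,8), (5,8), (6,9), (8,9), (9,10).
2 (components: {1, 2, 3, 4, 5, 6, 8, 9, 10, 11}, {7})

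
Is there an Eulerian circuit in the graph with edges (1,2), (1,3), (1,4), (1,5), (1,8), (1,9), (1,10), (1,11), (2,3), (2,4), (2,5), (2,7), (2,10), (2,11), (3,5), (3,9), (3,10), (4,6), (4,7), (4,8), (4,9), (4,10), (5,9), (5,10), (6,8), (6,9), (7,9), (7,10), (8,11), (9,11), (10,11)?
No (8 vertices have odd degree: {2, 3, 4, 5, 6, 9, 10, 11}; Eulerian circuit requires 0)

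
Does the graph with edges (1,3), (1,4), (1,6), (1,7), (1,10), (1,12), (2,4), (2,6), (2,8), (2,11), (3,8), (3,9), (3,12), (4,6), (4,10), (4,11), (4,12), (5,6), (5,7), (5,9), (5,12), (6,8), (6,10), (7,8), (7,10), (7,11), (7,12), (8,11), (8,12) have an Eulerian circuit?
Yes (the graph is connected and all 12 vertices have even degree)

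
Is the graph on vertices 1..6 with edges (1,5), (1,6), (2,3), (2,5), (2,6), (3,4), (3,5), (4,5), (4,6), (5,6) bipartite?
No (odd cycle of length 3: 5 -> 1 -> 6 -> 5)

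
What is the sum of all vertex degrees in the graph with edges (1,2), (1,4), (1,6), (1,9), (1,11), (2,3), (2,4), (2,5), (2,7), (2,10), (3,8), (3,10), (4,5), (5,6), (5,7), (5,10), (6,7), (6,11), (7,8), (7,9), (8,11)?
42 (handshake: sum of degrees = 2|E| = 2 x 21 = 42)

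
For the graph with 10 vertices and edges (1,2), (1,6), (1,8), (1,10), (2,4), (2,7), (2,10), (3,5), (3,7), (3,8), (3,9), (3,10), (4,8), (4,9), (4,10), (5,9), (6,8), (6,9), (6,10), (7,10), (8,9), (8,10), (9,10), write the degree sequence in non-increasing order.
[8, 6, 6, 5, 4, 4, 4, 4, 3, 2] (degrees: deg(1)=4, deg(2)=4, deg(3)=5, deg(4)=4, deg(5)=2, deg(6)=4, deg(7)=3, deg(8)=6, deg(9)=6, deg(10)=8)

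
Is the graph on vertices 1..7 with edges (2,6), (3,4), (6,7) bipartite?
Yes. Partition: {1, 2, 3, 5, 7}, {4, 6}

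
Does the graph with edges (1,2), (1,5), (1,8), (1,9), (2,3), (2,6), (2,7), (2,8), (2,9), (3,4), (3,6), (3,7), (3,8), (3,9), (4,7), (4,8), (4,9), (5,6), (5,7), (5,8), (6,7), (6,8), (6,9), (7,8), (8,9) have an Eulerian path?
Yes — and in fact it has an Eulerian circuit (the graph is connected and all 9 vertices have even degree)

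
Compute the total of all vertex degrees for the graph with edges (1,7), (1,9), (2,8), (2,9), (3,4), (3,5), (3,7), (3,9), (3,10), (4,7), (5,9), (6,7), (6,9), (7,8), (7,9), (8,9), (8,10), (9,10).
36 (handshake: sum of degrees = 2|E| = 2 x 18 = 36)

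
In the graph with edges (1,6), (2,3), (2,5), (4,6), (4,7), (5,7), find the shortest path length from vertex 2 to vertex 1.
5 (path: 2 -> 5 -> 7 -> 4 -> 6 -> 1, 5 edges)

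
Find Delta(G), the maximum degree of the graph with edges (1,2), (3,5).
1 (attained at vertices 1, 2, 3, 5)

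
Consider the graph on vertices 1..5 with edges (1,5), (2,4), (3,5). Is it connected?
No, it has 2 components: {1, 3, 5}, {2, 4}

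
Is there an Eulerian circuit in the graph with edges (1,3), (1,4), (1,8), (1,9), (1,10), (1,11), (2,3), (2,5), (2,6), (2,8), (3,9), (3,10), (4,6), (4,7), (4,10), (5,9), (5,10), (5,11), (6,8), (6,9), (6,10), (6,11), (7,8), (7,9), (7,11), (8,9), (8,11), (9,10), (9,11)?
Yes (the graph is connected and all 11 vertices have even degree)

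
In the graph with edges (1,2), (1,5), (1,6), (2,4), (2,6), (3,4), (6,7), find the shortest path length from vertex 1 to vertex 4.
2 (path: 1 -> 2 -> 4, 2 edges)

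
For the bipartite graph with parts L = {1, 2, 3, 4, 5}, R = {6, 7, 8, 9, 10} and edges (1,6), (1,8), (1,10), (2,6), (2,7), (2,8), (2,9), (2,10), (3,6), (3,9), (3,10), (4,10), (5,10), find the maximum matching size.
4 (matching: (1,8), (2,7), (3,9), (4,10); upper bound min(|L|,|R|) = min(5,5) = 5)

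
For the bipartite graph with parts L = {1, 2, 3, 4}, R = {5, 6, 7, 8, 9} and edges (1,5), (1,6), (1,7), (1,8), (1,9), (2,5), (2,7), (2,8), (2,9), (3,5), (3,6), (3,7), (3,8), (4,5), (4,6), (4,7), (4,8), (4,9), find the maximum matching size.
4 (matching: (1,9), (2,8), (3,7), (4,6); upper bound min(|L|,|R|) = min(4,5) = 4)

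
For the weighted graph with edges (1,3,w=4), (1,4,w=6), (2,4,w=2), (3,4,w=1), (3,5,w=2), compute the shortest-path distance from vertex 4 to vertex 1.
5 (path: 4 -> 3 -> 1; weights 1 + 4 = 5)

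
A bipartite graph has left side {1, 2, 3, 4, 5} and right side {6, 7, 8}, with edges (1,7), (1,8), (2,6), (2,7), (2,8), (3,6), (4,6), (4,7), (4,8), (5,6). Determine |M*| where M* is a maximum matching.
3 (matching: (1,8), (2,7), (3,6); upper bound min(|L|,|R|) = min(5,3) = 3)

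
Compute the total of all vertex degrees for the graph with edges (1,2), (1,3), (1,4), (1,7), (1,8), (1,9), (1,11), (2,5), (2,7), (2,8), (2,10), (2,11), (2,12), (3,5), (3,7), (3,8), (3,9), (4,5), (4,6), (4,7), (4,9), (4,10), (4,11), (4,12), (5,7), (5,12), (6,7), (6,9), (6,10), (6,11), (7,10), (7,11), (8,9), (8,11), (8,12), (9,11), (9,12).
74 (handshake: sum of degrees = 2|E| = 2 x 37 = 74)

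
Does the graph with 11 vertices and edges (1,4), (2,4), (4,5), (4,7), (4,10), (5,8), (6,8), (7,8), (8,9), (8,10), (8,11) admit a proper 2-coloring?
Yes. Partition: {1, 2, 3, 5, 6, 7, 9, 10, 11}, {4, 8}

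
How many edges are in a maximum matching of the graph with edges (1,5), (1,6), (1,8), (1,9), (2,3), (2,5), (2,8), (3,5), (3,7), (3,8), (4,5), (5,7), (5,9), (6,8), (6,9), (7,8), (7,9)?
4 (matching: (1,6), (3,8), (4,5), (7,9); upper bound floor(n/2) = floor(9/2) = 4)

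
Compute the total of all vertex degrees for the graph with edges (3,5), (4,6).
4 (handshake: sum of degrees = 2|E| = 2 x 2 = 4)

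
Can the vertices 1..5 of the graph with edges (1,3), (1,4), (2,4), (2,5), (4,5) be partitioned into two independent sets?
No (odd cycle of length 3: 5 -> 4 -> 2 -> 5)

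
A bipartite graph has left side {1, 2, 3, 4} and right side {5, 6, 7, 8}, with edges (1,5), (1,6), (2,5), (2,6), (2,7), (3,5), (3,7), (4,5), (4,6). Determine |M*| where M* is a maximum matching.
3 (matching: (1,6), (2,7), (3,5); upper bound min(|L|,|R|) = min(4,4) = 4)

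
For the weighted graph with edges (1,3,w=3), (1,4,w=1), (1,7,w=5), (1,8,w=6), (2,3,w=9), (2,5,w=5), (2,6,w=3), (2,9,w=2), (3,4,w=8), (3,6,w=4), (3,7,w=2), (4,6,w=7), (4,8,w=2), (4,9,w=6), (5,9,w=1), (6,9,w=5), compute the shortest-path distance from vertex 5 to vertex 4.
7 (path: 5 -> 9 -> 4; weights 1 + 6 = 7)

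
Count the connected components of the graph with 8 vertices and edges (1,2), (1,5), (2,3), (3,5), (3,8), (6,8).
3 (components: {1, 2, 3, 5, 6, 8}, {4}, {7})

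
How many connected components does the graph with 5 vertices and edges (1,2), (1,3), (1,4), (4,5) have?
1 (components: {1, 2, 3, 4, 5})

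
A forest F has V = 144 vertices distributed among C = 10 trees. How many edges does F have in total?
134 (Each of the 10 component trees on V_i vertices has V_i - 1 edges; summing gives V - C = 144 - 10 = 134)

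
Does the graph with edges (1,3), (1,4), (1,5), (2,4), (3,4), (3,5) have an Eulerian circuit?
No (4 vertices have odd degree: {1, 2, 3, 4}; Eulerian circuit requires 0)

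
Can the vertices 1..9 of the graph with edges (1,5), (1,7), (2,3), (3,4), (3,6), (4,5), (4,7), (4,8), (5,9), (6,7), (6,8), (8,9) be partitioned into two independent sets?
Yes. Partition: {1, 2, 4, 6, 9}, {3, 5, 7, 8}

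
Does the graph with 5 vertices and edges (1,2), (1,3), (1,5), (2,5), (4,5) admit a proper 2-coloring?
No (odd cycle of length 3: 2 -> 1 -> 5 -> 2)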